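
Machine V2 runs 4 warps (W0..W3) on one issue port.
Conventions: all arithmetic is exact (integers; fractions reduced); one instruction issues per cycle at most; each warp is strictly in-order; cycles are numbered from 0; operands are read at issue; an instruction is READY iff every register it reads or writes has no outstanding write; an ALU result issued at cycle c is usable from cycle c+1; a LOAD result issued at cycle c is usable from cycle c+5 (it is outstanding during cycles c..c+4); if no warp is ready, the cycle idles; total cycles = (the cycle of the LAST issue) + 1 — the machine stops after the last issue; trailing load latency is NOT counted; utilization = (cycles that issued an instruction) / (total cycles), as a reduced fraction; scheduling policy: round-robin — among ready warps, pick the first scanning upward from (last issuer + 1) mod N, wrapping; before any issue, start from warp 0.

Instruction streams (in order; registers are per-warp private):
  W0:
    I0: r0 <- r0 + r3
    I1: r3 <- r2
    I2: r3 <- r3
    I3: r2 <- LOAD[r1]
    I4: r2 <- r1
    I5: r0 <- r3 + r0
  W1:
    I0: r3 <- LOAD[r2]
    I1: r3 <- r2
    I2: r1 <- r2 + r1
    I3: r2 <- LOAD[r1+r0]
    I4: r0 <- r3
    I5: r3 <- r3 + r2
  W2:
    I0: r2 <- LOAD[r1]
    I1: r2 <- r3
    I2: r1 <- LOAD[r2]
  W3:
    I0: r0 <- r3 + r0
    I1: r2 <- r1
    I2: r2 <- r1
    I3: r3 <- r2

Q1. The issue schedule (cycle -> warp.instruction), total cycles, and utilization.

cycle 0: W0.I0
cycle 1: W1.I0
cycle 2: W2.I0
cycle 3: W3.I0
cycle 4: W0.I1
cycle 5: W3.I1
cycle 6: W0.I2
cycle 7: W1.I1
cycle 8: W2.I1
cycle 9: W3.I2
cycle 10: W0.I3
cycle 11: W1.I2
cycle 12: W2.I2
cycle 13: W3.I3
cycle 14: W1.I3
cycle 15: W0.I4
cycle 16: W1.I4
cycle 17: W0.I5
cycle 18: idle
cycle 19: W1.I5

Answer: 20 cycles, utilization 19/20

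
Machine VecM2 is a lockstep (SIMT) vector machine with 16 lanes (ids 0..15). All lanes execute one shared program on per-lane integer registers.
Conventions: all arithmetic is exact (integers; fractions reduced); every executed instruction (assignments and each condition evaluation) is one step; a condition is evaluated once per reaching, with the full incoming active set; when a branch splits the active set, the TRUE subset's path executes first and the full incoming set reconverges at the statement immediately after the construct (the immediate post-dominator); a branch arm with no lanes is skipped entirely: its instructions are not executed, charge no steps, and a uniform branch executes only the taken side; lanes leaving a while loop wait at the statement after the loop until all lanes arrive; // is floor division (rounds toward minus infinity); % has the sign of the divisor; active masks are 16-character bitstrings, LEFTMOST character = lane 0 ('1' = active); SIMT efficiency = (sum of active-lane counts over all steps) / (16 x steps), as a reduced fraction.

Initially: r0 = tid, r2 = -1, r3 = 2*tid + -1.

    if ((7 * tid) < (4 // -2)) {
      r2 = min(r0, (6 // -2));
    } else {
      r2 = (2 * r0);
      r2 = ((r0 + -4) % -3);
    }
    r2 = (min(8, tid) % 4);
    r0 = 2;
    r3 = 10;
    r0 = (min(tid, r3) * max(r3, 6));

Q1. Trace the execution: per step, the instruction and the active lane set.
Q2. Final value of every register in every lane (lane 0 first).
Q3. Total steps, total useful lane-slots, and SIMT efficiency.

step 0: eval ((7 * tid) < (4 // -2)) 1111111111111111
step 1: r2 <- (2 * r0)               1111111111111111
step 2: r2 <- ((r0 + -4) % -3)       1111111111111111
step 3: r2 <- (min(8, tid) % 4)      1111111111111111
step 4: r0 <- 2                      1111111111111111
step 5: r3 <- 10                     1111111111111111
step 6: r0 <- (min(tid, r3) * max(r3, 6)) 1111111111111111

Answer: 7 steps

r0: 0,10,20,30,40,50,60,70,80,90,100,100,100,100,100,100
r2: 0,1,2,3,0,1,2,3,0,0,0,0,0,0,0,0
r3: 10,10,10,10,10,10,10,10,10,10,10,10,10,10,10,10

steps = 7; useful = 112; efficiency = 112/112 = 1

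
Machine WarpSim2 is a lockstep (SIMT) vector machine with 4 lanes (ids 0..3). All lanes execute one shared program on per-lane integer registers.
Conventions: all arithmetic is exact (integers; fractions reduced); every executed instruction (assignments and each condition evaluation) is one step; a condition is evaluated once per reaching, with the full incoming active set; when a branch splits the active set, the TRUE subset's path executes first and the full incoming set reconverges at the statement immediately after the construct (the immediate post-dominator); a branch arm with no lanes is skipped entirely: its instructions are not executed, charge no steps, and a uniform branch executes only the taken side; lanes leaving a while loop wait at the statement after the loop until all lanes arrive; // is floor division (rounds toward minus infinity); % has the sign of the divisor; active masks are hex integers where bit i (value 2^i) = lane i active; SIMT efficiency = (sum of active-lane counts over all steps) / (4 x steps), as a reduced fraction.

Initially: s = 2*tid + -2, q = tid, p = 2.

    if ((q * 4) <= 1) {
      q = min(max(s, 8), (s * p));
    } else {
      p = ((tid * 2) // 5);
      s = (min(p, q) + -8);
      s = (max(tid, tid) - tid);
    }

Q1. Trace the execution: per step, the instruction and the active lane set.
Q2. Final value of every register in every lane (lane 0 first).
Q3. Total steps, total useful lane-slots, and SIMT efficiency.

step 0: eval ((q * 4) <= 1)          0xf
step 1: q <- min(max(s, 8), (s * p)) 0x1
step 2: p <- ((tid * 2) // 5)        0xe
step 3: s <- (min(p, q) + -8)        0xe
step 4: s <- (max(tid, tid) - tid)   0xe

Answer: 5 steps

s: -2,0,0,0
q: -4,1,2,3
p: 2,0,0,1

steps = 5; useful = 14; efficiency = 14/20 = 7/10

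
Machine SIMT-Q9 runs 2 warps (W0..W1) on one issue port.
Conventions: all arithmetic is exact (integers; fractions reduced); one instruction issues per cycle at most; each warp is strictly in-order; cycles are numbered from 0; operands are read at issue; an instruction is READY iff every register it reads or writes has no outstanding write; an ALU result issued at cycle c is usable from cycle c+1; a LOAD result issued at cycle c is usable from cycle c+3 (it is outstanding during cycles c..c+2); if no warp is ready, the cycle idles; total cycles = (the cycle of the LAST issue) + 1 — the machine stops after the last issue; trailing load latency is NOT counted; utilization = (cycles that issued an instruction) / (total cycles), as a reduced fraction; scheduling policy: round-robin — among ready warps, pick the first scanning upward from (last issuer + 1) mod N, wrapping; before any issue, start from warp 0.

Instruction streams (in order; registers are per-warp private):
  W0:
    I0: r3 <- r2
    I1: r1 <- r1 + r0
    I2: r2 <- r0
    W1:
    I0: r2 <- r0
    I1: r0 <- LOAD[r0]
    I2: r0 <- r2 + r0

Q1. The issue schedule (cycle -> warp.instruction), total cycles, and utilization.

cycle 0: W0.I0
cycle 1: W1.I0
cycle 2: W0.I1
cycle 3: W1.I1
cycle 4: W0.I2
cycle 5: idle
cycle 6: W1.I2

Answer: 7 cycles, utilization 6/7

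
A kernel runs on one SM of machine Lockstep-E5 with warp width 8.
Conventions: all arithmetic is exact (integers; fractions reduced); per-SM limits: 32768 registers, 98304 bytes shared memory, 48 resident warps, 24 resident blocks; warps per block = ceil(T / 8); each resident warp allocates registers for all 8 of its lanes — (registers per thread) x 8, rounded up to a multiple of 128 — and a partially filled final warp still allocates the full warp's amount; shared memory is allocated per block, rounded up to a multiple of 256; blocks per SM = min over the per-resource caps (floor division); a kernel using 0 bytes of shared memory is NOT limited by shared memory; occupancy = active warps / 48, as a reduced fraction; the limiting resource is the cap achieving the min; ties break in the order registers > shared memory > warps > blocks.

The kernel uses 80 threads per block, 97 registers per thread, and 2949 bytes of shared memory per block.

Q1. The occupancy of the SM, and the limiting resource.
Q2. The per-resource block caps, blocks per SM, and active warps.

Answer: occupancy 5/8, limited by registers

registers: 3 blocks
shared memory: 32 blocks
warps: 4 blocks
blocks: 24 blocks

Answer: 3 blocks, 30 active warps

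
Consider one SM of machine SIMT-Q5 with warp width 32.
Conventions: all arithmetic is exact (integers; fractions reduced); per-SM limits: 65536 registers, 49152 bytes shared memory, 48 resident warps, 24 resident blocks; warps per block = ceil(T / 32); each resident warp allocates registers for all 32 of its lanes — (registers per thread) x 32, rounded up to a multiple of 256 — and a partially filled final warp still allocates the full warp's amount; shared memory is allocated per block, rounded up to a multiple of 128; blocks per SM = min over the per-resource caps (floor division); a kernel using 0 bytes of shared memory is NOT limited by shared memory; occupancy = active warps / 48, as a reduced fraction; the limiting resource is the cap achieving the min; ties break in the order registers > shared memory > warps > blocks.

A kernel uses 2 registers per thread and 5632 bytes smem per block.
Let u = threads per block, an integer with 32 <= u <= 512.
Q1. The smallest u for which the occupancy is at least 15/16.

Answer: u = 161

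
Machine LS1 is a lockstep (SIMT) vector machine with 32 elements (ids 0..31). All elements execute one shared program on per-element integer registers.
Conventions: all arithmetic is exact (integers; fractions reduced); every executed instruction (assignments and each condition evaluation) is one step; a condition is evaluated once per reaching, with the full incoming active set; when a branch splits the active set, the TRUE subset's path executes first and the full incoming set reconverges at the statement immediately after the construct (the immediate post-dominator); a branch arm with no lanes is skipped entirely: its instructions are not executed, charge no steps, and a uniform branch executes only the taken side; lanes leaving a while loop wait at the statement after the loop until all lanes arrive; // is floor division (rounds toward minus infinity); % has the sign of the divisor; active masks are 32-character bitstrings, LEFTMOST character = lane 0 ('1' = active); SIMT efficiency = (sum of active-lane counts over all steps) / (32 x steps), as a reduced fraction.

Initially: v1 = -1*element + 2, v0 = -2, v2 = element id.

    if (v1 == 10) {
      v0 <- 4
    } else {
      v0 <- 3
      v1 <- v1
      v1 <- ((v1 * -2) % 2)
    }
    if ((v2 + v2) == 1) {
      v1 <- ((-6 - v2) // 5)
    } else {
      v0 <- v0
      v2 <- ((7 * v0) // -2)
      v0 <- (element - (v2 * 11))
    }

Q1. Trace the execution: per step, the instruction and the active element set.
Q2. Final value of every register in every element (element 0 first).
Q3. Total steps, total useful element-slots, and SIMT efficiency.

step 0: eval (v1 == 10)              11111111111111111111111111111111
step 1: v0 <- 3                      11111111111111111111111111111111
step 2: v1 <- v1                     11111111111111111111111111111111
step 3: v1 <- ((v1 * -2) % 2)        11111111111111111111111111111111
step 4: eval ((v2 + v2) == 1)        11111111111111111111111111111111
step 5: v0 <- v0                     11111111111111111111111111111111
step 6: v2 <- ((7 * v0) // -2)       11111111111111111111111111111111
step 7: v0 <- (element - (v2 * 11))  11111111111111111111111111111111

Answer: 8 steps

v1: 0,0,0,0,0,0,0,0,0,0,0,0,0,0,0,0,0,0,0,0,0,0,0,0,0,0,0,0,0,0,0,0
v0: 121,122,123,124,125,126,127,128,129,130,131,132,133,134,135,136,137,138,139,140,141,142,143,144,145,146,147,148,149,150,151,152
v2: -11,-11,-11,-11,-11,-11,-11,-11,-11,-11,-11,-11,-11,-11,-11,-11,-11,-11,-11,-11,-11,-11,-11,-11,-11,-11,-11,-11,-11,-11,-11,-11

steps = 8; useful = 256; efficiency = 256/256 = 1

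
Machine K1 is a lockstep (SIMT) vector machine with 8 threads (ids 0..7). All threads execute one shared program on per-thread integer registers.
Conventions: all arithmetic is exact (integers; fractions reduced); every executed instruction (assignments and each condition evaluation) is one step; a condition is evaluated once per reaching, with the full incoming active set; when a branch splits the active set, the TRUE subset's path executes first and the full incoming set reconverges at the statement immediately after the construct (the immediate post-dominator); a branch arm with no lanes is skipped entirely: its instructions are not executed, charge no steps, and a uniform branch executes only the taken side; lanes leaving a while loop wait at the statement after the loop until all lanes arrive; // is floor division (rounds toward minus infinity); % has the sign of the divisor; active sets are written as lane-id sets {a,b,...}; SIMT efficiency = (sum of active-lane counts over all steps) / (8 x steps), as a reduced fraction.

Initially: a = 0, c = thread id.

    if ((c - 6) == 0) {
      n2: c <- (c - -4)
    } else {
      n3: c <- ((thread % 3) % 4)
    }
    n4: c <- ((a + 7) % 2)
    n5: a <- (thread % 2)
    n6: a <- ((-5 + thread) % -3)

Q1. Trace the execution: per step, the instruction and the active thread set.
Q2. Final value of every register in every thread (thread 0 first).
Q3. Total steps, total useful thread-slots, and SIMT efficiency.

step 0: eval ((c - 6) == 0)          {0,1,2,3,4,5,6,7}
step 1: c <- (c - -4)                {6}
step 2: c <- ((thread % 3) % 4)      {0,1,2,3,4,5,7}
step 3: c <- ((a + 7) % 2)           {0,1,2,3,4,5,6,7}
step 4: a <- (thread % 2)            {0,1,2,3,4,5,6,7}
step 5: a <- ((-5 + thread) % -3)    {0,1,2,3,4,5,6,7}

Answer: 6 steps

a: -2,-1,0,-2,-1,0,-2,-1
c: 1,1,1,1,1,1,1,1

steps = 6; useful = 40; efficiency = 40/48 = 5/6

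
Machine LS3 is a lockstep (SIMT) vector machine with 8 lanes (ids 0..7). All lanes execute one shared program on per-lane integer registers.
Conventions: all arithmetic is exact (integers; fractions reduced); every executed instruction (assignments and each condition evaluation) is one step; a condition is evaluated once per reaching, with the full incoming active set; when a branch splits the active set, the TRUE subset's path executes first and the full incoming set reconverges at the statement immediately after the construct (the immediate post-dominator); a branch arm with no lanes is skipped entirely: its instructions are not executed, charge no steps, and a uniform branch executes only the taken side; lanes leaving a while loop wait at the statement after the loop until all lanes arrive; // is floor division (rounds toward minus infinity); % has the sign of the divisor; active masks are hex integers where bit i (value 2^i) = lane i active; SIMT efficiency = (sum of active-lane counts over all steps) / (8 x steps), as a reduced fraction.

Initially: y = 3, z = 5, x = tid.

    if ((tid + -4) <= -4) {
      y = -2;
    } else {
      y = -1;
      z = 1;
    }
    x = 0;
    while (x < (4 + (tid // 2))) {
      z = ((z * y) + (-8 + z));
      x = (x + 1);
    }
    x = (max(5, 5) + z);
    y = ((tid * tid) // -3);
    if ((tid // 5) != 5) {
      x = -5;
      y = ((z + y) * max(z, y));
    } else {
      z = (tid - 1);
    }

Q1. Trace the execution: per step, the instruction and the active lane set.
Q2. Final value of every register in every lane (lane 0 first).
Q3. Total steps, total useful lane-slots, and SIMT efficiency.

step 0: eval ((tid + -4) <= -4)      0xff
step 1: y <- -2                      0x01
step 2: y <- -1                      0xfe
step 3: z <- 1                       0xfe
step 4: x <- 0                       0xff
step 5: eval (x < (4 + (tid // 2)))  0xff
step 6: z <- ((z * y) + (-8 + z))    0xff
step 7: x <- (x + 1)                 0xff
step 8: eval (x < (4 + (tid // 2)))  0xff
step 9: z <- ((z * y) + (-8 + z))    0xff
step 10: x <- (x + 1)                 0xff
step 11: eval (x < (4 + (tid // 2)))  0xff
step 12: z <- ((z * y) + (-8 + z))    0xff
step 13: x <- (x + 1)                 0xff
step 14: eval (x < (4 + (tid // 2)))  0xff
step 15: z <- ((z * y) + (-8 + z))    0xff
step 16: x <- (x + 1)                 0xff
step 17: eval (x < (4 + (tid // 2)))  0xff
step 18: z <- ((z * y) + (-8 + z))    0xfc
step 19: x <- (x + 1)                 0xfc
step 20: eval (x < (4 + (tid // 2)))  0xfc
step 21: z <- ((z * y) + (-8 + z))    0xf0
step 22: x <- (x + 1)                 0xf0
step 23: eval (x < (4 + (tid // 2)))  0xf0
step 24: z <- ((z * y) + (-8 + z))    0xc0
step 25: x <- (x + 1)                 0xc0
step 26: eval (x < (4 + (tid // 2)))  0xc0
step 27: x <- (max(5, 5) + z)         0xff
step 28: y <- ((tid * tid) // -3)     0xff
step 29: eval ((tid // 5) != 5)       0xff
step 30: x <- -5                      0xff
step 31: y <- ((z + y) * max(z, y))   0xff

Answer: 32 steps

y: 25,9,20,33,84,136,160,200
z: 5,-8,-8,-8,-8,-8,-8,-8
x: -5,-5,-5,-5,-5,-5,-5,-5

steps = 32; useful = 211; efficiency = 211/256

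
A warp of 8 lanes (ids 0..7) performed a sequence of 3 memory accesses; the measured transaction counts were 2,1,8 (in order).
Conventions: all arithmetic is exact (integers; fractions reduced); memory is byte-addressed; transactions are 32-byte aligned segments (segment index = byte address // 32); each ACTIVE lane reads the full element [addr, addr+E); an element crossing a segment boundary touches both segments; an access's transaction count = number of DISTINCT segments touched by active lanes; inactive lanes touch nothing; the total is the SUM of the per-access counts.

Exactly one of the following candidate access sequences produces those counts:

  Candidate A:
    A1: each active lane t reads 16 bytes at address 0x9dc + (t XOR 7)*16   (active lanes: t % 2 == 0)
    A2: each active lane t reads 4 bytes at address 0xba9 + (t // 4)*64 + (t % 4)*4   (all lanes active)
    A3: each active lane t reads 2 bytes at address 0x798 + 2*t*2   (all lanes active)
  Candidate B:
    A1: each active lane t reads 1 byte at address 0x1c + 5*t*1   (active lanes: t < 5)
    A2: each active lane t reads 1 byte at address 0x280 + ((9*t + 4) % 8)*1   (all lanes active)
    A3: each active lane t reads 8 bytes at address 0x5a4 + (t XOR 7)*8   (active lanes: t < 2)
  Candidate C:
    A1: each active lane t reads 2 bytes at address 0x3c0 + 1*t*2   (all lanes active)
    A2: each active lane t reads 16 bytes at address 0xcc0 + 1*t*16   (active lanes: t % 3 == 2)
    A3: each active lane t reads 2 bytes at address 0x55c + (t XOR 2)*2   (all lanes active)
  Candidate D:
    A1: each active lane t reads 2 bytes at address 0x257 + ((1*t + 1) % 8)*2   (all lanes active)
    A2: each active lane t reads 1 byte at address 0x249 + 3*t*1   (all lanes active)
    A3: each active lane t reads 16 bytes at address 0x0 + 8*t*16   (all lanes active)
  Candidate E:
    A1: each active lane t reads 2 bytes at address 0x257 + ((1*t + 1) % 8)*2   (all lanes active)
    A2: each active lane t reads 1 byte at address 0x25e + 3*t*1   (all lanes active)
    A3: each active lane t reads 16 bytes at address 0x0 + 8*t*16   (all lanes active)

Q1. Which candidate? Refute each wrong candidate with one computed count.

A: A1 gives 4 transactions, not 2
B: A3 gives 2 transactions, not 8
C: A1 gives 1 transaction, not 2
E: A2 gives 2 transactions, not 1
D: all counts match (2,1,8)

Answer: D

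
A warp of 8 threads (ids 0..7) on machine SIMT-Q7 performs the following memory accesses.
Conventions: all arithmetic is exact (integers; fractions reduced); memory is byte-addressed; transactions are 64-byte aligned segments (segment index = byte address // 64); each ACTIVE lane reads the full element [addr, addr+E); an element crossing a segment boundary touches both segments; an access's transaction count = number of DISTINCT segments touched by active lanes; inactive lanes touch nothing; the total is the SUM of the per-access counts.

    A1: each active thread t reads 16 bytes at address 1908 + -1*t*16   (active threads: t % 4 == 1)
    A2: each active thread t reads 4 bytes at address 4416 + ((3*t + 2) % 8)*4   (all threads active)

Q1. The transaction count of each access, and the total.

A1: 2 transactions
A2: 1 transaction

Answer: 2,1; total 3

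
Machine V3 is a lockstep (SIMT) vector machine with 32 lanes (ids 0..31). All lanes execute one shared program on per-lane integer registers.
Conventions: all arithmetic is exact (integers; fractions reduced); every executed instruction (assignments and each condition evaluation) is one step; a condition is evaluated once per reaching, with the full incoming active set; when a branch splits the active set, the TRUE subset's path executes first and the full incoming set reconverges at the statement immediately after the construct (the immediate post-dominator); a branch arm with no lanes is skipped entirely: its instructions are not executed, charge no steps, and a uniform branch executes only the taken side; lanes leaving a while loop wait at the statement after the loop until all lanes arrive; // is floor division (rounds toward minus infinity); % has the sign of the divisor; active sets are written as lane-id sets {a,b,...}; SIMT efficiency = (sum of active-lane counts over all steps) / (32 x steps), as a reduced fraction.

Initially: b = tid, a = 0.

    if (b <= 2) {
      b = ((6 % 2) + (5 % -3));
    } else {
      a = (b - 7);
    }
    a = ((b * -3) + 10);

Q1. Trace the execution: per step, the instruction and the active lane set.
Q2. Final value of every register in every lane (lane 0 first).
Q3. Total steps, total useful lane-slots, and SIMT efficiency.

step 0: eval (b <= 2)                {0,1,2,3,4,5,6,7,8,9,10,11,12,13,14,15,16,17,18,19,20,21,22,23,24,25,26,27,28,29,30,31}
step 1: b <- ((6 % 2) + (5 % -3))    {0,1,2}
step 2: a <- (b - 7)                 {3,4,5,6,7,8,9,10,11,12,13,14,15,16,17,18,19,20,21,22,23,24,25,26,27,28,29,30,31}
step 3: a <- ((b * -3) + 10)         {0,1,2,3,4,5,6,7,8,9,10,11,12,13,14,15,16,17,18,19,20,21,22,23,24,25,26,27,28,29,30,31}

Answer: 4 steps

b: -1,-1,-1,3,4,5,6,7,8,9,10,11,12,13,14,15,16,17,18,19,20,21,22,23,24,25,26,27,28,29,30,31
a: 13,13,13,1,-2,-5,-8,-11,-14,-17,-20,-23,-26,-29,-32,-35,-38,-41,-44,-47,-50,-53,-56,-59,-62,-65,-68,-71,-74,-77,-80,-83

steps = 4; useful = 96; efficiency = 96/128 = 3/4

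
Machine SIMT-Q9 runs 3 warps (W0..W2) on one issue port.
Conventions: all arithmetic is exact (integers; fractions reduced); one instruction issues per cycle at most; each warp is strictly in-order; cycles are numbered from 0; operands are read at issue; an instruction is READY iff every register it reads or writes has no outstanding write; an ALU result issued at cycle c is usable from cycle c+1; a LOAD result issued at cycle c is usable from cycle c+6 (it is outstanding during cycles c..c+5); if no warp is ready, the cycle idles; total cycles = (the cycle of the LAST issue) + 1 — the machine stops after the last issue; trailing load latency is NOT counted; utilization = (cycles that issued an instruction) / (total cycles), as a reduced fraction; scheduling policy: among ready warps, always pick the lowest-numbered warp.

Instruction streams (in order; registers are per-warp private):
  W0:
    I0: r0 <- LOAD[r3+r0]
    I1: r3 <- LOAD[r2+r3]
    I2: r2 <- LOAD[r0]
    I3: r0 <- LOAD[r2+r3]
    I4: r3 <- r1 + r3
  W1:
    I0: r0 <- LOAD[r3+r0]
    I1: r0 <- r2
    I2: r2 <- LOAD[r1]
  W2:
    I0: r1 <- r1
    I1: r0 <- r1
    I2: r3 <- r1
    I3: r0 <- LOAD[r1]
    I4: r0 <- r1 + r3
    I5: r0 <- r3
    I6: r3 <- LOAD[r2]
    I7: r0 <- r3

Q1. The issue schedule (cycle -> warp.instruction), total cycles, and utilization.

cycle 0: W0.I0
cycle 1: W0.I1
cycle 2: W1.I0
cycle 3: W2.I0
cycle 4: W2.I1
cycle 5: W2.I2
cycle 6: W0.I2
cycle 7: W2.I3
cycle 8: W1.I1
cycle 9: W1.I2
cycle 10: idle
cycle 11: idle
cycle 12: W0.I3
cycle 13: W0.I4
cycle 14: W2.I4
cycle 15: W2.I5
cycle 16: W2.I6
cycle 17: idle
cycle 18: idle
cycle 19: idle
cycle 20: idle
cycle 21: idle
cycle 22: W2.I7

Answer: 23 cycles, utilization 16/23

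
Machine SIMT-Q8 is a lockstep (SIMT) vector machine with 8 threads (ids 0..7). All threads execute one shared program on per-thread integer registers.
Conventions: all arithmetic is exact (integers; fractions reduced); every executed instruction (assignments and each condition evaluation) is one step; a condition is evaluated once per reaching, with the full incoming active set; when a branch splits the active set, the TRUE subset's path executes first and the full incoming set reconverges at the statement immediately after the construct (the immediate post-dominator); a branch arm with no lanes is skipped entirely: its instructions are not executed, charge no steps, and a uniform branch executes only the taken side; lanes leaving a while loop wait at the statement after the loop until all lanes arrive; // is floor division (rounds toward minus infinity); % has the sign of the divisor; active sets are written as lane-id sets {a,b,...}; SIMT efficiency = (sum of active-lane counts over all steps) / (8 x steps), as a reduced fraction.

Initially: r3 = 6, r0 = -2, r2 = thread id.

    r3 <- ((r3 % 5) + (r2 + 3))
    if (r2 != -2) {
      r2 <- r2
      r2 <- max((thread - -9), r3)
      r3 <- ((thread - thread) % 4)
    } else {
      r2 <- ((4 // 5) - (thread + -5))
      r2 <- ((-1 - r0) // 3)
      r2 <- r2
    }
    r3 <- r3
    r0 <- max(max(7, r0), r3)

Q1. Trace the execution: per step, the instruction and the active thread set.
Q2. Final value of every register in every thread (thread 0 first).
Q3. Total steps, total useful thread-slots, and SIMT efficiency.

step 0: r3 <- ((r3 % 5) + (r2 + 3))  {0,1,2,3,4,5,6,7}
step 1: eval (r2 != -2)              {0,1,2,3,4,5,6,7}
step 2: r2 <- r2                     {0,1,2,3,4,5,6,7}
step 3: r2 <- max((thread - -9), r3) {0,1,2,3,4,5,6,7}
step 4: r3 <- ((thread - thread) % 4) {0,1,2,3,4,5,6,7}
step 5: r3 <- r3                     {0,1,2,3,4,5,6,7}
step 6: r0 <- max(max(7, r0), r3)    {0,1,2,3,4,5,6,7}

Answer: 7 steps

r3: 0,0,0,0,0,0,0,0
r0: 7,7,7,7,7,7,7,7
r2: 9,10,11,12,13,14,15,16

steps = 7; useful = 56; efficiency = 56/56 = 1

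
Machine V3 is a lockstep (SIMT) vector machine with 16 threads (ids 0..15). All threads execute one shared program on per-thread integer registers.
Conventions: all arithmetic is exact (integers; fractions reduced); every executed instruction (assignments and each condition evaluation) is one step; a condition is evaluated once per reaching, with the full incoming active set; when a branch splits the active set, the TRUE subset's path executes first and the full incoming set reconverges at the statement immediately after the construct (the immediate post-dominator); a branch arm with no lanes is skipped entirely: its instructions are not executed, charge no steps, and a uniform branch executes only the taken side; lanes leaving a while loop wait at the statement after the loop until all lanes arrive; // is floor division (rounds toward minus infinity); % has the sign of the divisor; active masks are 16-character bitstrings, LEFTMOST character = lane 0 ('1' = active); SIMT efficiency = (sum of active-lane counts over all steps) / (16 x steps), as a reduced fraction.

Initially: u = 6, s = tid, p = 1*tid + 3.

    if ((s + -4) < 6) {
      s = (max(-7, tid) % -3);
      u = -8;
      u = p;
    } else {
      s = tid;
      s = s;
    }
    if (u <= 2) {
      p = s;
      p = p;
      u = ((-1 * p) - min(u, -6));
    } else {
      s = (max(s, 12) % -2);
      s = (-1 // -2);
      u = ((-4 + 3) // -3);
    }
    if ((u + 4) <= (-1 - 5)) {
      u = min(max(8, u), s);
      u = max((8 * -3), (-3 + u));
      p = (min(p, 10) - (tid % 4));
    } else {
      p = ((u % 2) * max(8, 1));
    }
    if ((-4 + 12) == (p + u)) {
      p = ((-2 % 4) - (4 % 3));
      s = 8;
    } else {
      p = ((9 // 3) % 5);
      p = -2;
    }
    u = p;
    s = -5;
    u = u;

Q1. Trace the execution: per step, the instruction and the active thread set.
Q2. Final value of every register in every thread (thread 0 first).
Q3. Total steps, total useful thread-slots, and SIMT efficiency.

step 0: eval ((s + -4) < 6)          1111111111111111
step 1: s <- (max(-7, tid) % -3)     1111111111000000
step 2: u <- -8                      1111111111000000
step 3: u <- p                       1111111111000000
step 4: s <- tid                     0000000000111111
step 5: s <- s                       0000000000111111
step 6: eval (u <= 2)                1111111111111111
step 7: s <- (max(s, 12) % -2)       1111111111111111
step 8: s <- (-1 // -2)              1111111111111111
step 9: u <- ((-4 + 3) // -3)        1111111111111111
step 10: eval ((u + 4) <= (-1 - 5))   1111111111111111
step 11: p <- ((u % 2) * max(8, 1))   1111111111111111
step 12: eval ((-4 + 12) == (p + u))  1111111111111111
step 13: p <- ((9 // 3) % 5)          1111111111111111
step 14: p <- -2                      1111111111111111
step 15: u <- p                       1111111111111111
step 16: s <- -5                      1111111111111111
step 17: u <- u                       1111111111111111

Answer: 18 steps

u: -2,-2,-2,-2,-2,-2,-2,-2,-2,-2,-2,-2,-2,-2,-2,-2
s: -5,-5,-5,-5,-5,-5,-5,-5,-5,-5,-5,-5,-5,-5,-5,-5
p: -2,-2,-2,-2,-2,-2,-2,-2,-2,-2,-2,-2,-2,-2,-2,-2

steps = 18; useful = 250; efficiency = 250/288 = 125/144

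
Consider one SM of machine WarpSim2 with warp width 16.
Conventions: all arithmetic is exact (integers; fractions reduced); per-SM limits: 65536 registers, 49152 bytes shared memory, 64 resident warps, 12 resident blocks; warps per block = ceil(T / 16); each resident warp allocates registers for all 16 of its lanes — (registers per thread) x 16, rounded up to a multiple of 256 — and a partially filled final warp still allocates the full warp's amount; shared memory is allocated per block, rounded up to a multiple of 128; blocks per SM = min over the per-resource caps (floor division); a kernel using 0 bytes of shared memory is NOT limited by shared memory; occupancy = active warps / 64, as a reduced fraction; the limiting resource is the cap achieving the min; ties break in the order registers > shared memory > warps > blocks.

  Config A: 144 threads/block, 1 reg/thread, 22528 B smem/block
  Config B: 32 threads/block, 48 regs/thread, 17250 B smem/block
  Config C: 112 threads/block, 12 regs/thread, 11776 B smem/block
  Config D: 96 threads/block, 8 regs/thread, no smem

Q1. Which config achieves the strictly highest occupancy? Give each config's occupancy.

occupancies: A 9/32, B 1/16, C 7/16, D 15/16

Answer: D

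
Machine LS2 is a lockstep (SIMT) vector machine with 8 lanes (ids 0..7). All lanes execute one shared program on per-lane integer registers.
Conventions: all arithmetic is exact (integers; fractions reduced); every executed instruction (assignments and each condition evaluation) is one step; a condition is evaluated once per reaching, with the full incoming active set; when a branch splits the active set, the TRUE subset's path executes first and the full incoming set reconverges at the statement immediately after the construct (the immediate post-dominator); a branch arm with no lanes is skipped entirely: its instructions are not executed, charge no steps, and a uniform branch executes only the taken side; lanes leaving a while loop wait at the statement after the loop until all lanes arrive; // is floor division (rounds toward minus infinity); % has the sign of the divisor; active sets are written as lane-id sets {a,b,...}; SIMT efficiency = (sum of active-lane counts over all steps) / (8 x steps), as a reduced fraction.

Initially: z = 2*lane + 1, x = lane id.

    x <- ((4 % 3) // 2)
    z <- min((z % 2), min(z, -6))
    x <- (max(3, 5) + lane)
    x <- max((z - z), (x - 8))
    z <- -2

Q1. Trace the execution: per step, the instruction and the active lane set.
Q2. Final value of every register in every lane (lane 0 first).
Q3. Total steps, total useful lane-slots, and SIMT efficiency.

step 0: x <- ((4 % 3) // 2)          {0,1,2,3,4,5,6,7}
step 1: z <- min((z % 2), min(z, -6)) {0,1,2,3,4,5,6,7}
step 2: x <- (max(3, 5) + lane)      {0,1,2,3,4,5,6,7}
step 3: x <- max((z - z), (x - 8))   {0,1,2,3,4,5,6,7}
step 4: z <- -2                      {0,1,2,3,4,5,6,7}

Answer: 5 steps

z: -2,-2,-2,-2,-2,-2,-2,-2
x: 0,0,0,0,1,2,3,4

steps = 5; useful = 40; efficiency = 40/40 = 1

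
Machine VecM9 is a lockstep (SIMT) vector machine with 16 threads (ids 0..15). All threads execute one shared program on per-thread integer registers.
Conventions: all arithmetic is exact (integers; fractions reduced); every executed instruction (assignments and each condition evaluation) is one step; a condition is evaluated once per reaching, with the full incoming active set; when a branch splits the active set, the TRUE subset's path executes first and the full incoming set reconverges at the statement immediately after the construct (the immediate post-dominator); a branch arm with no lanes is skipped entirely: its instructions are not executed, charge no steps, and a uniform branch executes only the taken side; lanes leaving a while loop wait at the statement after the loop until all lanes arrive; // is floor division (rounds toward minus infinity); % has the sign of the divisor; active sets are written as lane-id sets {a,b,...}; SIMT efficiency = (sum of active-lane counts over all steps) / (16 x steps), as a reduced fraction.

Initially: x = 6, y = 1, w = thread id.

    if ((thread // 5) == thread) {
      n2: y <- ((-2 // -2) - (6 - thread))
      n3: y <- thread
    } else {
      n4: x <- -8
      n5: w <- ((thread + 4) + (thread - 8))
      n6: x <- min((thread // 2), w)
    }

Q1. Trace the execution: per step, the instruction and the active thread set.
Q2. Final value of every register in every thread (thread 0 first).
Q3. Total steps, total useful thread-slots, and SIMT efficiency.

step 0: eval ((thread // 5) == thread) {0,1,2,3,4,5,6,7,8,9,10,11,12,13,14,15}
step 1: y <- ((-2 // -2) - (6 - thread)) {0}
step 2: y <- thread                  {0}
step 3: x <- -8                      {1,2,3,4,5,6,7,8,9,10,11,12,13,14,15}
step 4: w <- ((thread + 4) + (thread - 8)) {1,2,3,4,5,6,7,8,9,10,11,12,13,14,15}
step 5: x <- min((thread // 2), w)   {1,2,3,4,5,6,7,8,9,10,11,12,13,14,15}

Answer: 6 steps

x: 6,-2,0,1,2,2,3,3,4,4,5,5,6,6,7,7
y: 0,1,1,1,1,1,1,1,1,1,1,1,1,1,1,1
w: 0,-2,0,2,4,6,8,10,12,14,16,18,20,22,24,26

steps = 6; useful = 63; efficiency = 63/96 = 21/32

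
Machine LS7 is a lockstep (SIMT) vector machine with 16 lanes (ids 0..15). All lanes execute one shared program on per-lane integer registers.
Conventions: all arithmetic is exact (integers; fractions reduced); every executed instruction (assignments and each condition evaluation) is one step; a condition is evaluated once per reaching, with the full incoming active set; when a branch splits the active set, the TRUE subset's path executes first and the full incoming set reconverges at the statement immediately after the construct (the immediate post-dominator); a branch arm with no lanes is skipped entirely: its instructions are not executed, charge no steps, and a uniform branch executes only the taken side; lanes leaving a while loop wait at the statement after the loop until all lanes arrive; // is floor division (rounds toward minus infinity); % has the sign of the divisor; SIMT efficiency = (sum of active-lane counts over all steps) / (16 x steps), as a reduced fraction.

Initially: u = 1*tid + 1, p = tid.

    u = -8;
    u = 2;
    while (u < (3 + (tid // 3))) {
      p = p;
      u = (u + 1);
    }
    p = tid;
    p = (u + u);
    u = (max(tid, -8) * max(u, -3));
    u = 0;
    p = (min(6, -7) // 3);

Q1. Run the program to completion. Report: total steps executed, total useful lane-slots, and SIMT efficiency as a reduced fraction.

Answer: 26 steps, 281 useful, 281/416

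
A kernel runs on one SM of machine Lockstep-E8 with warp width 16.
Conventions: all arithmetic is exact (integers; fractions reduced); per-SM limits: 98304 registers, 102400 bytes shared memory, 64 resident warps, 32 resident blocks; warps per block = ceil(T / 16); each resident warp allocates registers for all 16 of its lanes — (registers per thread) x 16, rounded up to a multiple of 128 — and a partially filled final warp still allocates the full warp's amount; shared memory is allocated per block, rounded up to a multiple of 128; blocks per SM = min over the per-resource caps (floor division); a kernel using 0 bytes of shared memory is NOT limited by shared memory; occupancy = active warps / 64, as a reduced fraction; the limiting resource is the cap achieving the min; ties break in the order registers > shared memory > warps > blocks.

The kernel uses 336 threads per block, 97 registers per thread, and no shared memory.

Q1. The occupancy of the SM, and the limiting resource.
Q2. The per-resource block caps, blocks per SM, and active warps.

Answer: occupancy 21/32, limited by registers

registers: 2 blocks
shared memory: no limit (kernel uses none)
warps: 3 blocks
blocks: 32 blocks

Answer: 2 blocks, 42 active warps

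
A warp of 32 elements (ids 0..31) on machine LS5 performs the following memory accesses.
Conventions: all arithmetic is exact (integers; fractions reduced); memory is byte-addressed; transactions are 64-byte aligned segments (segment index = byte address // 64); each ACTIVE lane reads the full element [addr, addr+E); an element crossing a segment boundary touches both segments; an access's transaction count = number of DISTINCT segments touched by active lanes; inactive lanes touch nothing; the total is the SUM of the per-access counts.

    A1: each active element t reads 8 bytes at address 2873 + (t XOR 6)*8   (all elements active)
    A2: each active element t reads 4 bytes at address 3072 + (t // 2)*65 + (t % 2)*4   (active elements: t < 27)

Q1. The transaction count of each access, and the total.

A1: 5 transactions
A2: 14 transactions

Answer: 5,14; total 19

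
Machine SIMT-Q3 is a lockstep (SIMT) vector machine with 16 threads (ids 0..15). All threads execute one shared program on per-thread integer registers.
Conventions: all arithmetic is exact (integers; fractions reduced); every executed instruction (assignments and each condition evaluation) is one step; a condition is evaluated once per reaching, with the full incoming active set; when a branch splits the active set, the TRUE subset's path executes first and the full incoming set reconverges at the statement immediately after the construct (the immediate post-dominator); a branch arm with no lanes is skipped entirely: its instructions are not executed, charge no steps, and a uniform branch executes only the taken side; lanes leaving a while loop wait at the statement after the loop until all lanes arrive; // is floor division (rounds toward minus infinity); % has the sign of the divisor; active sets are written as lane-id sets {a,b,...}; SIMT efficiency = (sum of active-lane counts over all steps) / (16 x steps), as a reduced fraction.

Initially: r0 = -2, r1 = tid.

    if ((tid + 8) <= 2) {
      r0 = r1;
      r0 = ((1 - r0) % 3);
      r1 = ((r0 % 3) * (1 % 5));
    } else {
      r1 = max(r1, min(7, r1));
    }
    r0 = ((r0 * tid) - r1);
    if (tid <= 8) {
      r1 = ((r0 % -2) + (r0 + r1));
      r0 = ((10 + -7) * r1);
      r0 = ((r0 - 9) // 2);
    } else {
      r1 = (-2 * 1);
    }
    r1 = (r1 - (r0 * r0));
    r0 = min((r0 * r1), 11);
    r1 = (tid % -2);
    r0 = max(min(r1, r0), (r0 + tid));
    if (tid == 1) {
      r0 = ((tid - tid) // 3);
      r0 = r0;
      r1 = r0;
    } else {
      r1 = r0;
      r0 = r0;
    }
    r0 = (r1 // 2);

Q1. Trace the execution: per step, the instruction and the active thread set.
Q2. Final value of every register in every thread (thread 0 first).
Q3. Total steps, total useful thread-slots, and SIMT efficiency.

step 0: eval ((tid + 8) <= 2)        {0,1,2,3,4,5,6,7,8,9,10,11,12,13,14,15}
step 1: r1 <- max(r1, min(7, r1))    {0,1,2,3,4,5,6,7,8,9,10,11,12,13,14,15}
step 2: r0 <- ((r0 * tid) - r1)      {0,1,2,3,4,5,6,7,8,9,10,11,12,13,14,15}
step 3: eval (tid <= 8)              {0,1,2,3,4,5,6,7,8,9,10,11,12,13,14,15}
step 4: r1 <- ((r0 % -2) + (r0 + r1)) {0,1,2,3,4,5,6,7,8}
step 5: r0 <- ((10 + -7) * r1)       {0,1,2,3,4,5,6,7,8}
step 6: r0 <- ((r0 - 9) // 2)        {0,1,2,3,4,5,6,7,8}
step 7: r1 <- (-2 * 1)               {9,10,11,12,13,14,15}
step 8: r1 <- (r1 - (r0 * r0))       {0,1,2,3,4,5,6,7,8,9,10,11,12,13,14,15}
step 9: r0 <- min((r0 * r1), 11)     {0,1,2,3,4,5,6,7,8,9,10,11,12,13,14,15}
step 10: r1 <- (tid % -2)             {0,1,2,3,4,5,6,7,8,9,10,11,12,13,14,15}
step 11: r0 <- max(min(r1, r0), (r0 + tid)) {0,1,2,3,4,5,6,7,8,9,10,11,12,13,14,15}
step 12: eval (tid == 1)              {0,1,2,3,4,5,6,7,8,9,10,11,12,13,14,15}
step 13: r0 <- ((tid - tid) // 3)     {1}
step 14: r0 <- r0                     {1}
step 15: r1 <- r0                     {1}
step 16: r1 <- r0                     {0,2,3,4,5,6,7,8,9,10,11,12,13,14,15}
step 17: r0 <- r0                     {0,2,3,4,5,6,7,8,9,10,11,12,13,14,15}
step 18: r0 <- (r1 // 2)              {0,1,2,3,4,5,6,7,8,9,10,11,12,13,14,15}

Answer: 19 steps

r0: 5,0,6,7,7,8,8,9,9,10,10,11,11,12,12,13
r1: 11,0,13,14,15,16,17,18,19,20,21,22,23,24,25,26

steps = 19; useful = 227; efficiency = 227/304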